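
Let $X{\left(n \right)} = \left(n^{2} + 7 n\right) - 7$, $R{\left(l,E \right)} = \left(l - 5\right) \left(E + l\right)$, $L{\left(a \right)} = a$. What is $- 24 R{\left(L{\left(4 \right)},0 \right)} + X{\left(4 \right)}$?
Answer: $133$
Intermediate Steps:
$R{\left(l,E \right)} = \left(-5 + l\right) \left(E + l\right)$
$X{\left(n \right)} = -7 + n^{2} + 7 n$
$- 24 R{\left(L{\left(4 \right)},0 \right)} + X{\left(4 \right)} = - 24 \left(4^{2} - 0 - 20 + 0 \cdot 4\right) + \left(-7 + 4^{2} + 7 \cdot 4\right) = - 24 \left(16 + 0 - 20 + 0\right) + \left(-7 + 16 + 28\right) = \left(-24\right) \left(-4\right) + 37 = 96 + 37 = 133$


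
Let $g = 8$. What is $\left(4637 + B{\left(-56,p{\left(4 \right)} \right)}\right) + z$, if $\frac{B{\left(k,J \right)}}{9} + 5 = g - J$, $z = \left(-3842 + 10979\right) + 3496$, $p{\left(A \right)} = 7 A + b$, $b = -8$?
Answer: $15117$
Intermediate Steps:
$p{\left(A \right)} = -8 + 7 A$ ($p{\left(A \right)} = 7 A - 8 = -8 + 7 A$)
$z = 10633$ ($z = 7137 + 3496 = 10633$)
$B{\left(k,J \right)} = 27 - 9 J$ ($B{\left(k,J \right)} = -45 + 9 \left(8 - J\right) = -45 - \left(-72 + 9 J\right) = 27 - 9 J$)
$\left(4637 + B{\left(-56,p{\left(4 \right)} \right)}\right) + z = \left(4637 + \left(27 - 9 \left(-8 + 7 \cdot 4\right)\right)\right) + 10633 = \left(4637 + \left(27 - 9 \left(-8 + 28\right)\right)\right) + 10633 = \left(4637 + \left(27 - 180\right)\right) + 10633 = \left(4637 - 153\right) + 10633 = 4484 + 10633 = 15117$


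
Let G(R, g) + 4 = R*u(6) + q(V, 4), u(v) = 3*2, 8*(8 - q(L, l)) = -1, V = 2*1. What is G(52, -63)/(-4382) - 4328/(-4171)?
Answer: 141173909/146218576 ≈ 0.96550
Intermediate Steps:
V = 2
q(L, l) = 65/8 (q(L, l) = 8 - ⅛*(-1) = 8 + ⅛ = 65/8)
u(v) = 6
G(R, g) = 33/8 + 6*R (G(R, g) = -4 + (R*6 + 65/8) = -4 + (6*R + 65/8) = -4 + (65/8 + 6*R) = 33/8 + 6*R)
G(52, -63)/(-4382) - 4328/(-4171) = (33/8 + 6*52)/(-4382) - 4328/(-4171) = (33/8 + 312)*(-1/4382) - 4328*(-1/4171) = (2529/8)*(-1/4382) + 4328/4171 = -2529/35056 + 4328/4171 = 141173909/146218576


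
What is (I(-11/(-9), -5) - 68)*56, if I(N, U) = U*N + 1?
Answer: -36848/9 ≈ -4094.2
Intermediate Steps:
I(N, U) = 1 + N*U (I(N, U) = N*U + 1 = 1 + N*U)
(I(-11/(-9), -5) - 68)*56 = ((1 - 11/(-9)*(-5)) - 68)*56 = ((1 - 11*(-⅑)*(-5)) - 68)*56 = ((1 + (11/9)*(-5)) - 68)*56 = ((1 - 55/9) - 68)*56 = (-46/9 - 68)*56 = -658/9*56 = -36848/9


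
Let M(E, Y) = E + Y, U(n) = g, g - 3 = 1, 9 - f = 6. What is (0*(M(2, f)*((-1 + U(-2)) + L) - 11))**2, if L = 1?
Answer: 0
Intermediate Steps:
f = 3 (f = 9 - 1*6 = 9 - 6 = 3)
g = 4 (g = 3 + 1 = 4)
U(n) = 4
(0*(M(2, f)*((-1 + U(-2)) + L) - 11))**2 = (0*((2 + 3)*((-1 + 4) + 1) - 11))**2 = (0*(5*(3 + 1) - 11))**2 = (0*(5*4 - 11))**2 = (0*(20 - 11))**2 = (0*9)**2 = 0**2 = 0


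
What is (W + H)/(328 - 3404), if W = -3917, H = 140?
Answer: 3777/3076 ≈ 1.2279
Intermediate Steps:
(W + H)/(328 - 3404) = (-3917 + 140)/(328 - 3404) = -3777/(-3076) = -3777*(-1/3076) = 3777/3076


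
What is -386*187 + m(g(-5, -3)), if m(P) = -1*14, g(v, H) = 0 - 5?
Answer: -72196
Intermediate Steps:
g(v, H) = -5
m(P) = -14
-386*187 + m(g(-5, -3)) = -386*187 - 14 = -72182 - 14 = -72196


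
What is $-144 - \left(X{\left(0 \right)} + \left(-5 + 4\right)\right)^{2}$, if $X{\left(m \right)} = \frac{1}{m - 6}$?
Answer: $- \frac{5233}{36} \approx -145.36$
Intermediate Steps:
$X{\left(m \right)} = \frac{1}{-6 + m}$ ($X{\left(m \right)} = \frac{1}{m - 6} = \frac{1}{-6 + m}$)
$-144 - \left(X{\left(0 \right)} + \left(-5 + 4\right)\right)^{2} = -144 - \left(\frac{1}{-6 + 0} + \left(-5 + 4\right)\right)^{2} = -144 - \left(\frac{1}{-6} - 1\right)^{2} = -144 - \left(- \frac{1}{6} - 1\right)^{2} = -144 - \left(- \frac{7}{6}\right)^{2} = -144 - \frac{49}{36} = - \frac{5233}{36}$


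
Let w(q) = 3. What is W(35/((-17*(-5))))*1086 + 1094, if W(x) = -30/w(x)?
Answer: -9766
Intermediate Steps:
W(x) = -10 (W(x) = -30/3 = -30*1/3 = -10)
W(35/((-17*(-5))))*1086 + 1094 = -10*1086 + 1094 = -10860 + 1094 = -9766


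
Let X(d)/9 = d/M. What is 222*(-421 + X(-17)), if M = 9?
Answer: -97236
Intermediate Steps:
X(d) = d (X(d) = 9*(d/9) = d)
222*(-421 + X(-17)) = 222*(-421 - 17) = 222*(-438) = -97236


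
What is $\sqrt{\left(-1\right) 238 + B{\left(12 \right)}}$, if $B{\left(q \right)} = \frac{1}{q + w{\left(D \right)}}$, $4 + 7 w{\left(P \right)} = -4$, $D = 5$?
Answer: $\frac{21 i \sqrt{779}}{38} \approx 15.424 i$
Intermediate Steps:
$w{\left(P \right)} = - \frac{8}{7}$ ($w{\left(P \right)} = - \frac{4}{7} + \frac{1}{7} \left(-4\right) = - \frac{4}{7} - \frac{4}{7} = - \frac{8}{7}$)
$B{\left(q \right)} = \frac{1}{- \frac{8}{7} + q}$ ($B{\left(q \right)} = \frac{1}{q - \frac{8}{7}} = \frac{1}{- \frac{8}{7} + q}$)
$\sqrt{\left(-1\right) 238 + B{\left(12 \right)}} = \sqrt{\left(-1\right) 238 + \frac{7}{-8 + 7 \cdot 12}} = \sqrt{-238 + \frac{7}{-8 + 84}} = \sqrt{-238 + \frac{7}{76}} = \sqrt{- \frac{18081}{76}} = \frac{21 i \sqrt{779}}{38}$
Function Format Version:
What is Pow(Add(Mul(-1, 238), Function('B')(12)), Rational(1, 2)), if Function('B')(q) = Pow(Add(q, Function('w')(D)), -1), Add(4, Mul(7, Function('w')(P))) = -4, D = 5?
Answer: Mul(Rational(21, 38), I, Pow(779, Rational(1, 2))) ≈ Mul(15.424, I)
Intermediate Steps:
Function('w')(P) = Rational(-8, 7) (Function('w')(P) = Add(Rational(-4, 7), Mul(Rational(1, 7), -4)) = Add(Rational(-4, 7), Rational(-4, 7)) = Rational(-8, 7))
Function('B')(q) = Pow(Add(Rational(-8, 7), q), -1) (Function('B')(q) = Pow(Add(q, Rational(-8, 7)), -1) = Pow(Add(Rational(-8, 7), q), -1))
Pow(Add(Mul(-1, 238), Function('B')(12)), Rational(1, 2)) = Pow(Add(Mul(-1, 238), Mul(7, Pow(Add(-8, Mul(7, 12)), -1))), Rational(1, 2)) = Pow(Add(-238, Mul(7, Pow(Add(-8, 84), -1))), Rational(1, 2)) = Pow(Add(-238, Mul(7, Pow(76, -1))), Rational(1, 2)) = Pow(Add(-238, Mul(7, Rational(1, 76))), Rational(1, 2)) = Pow(Add(-238, Rational(7, 76)), Rational(1, 2)) = Pow(Rational(-18081, 76), Rational(1, 2)) = Mul(Rational(21, 38), I, Pow(779, Rational(1, 2)))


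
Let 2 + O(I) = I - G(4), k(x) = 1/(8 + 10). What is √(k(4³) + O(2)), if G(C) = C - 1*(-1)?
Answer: I*√178/6 ≈ 2.2236*I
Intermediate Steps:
G(C) = 1 + C (G(C) = C + 1 = 1 + C)
k(x) = 1/18
O(I) = -7 + I (O(I) = -2 + (I - (1 + 4)) = -2 + (I - 1*5) = -2 + (I - 5) = -2 + (-5 + I) = -7 + I)
√(k(4³) + O(2)) = √(1/18 + (-7 + 2)) = √(1/18 - 5) = √(-89/18) = I*√178/6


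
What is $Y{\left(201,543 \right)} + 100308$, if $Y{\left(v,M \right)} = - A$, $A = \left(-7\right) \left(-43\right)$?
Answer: $100007$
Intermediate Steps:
$A = 301$
$Y{\left(v,M \right)} = -301$ ($Y{\left(v,M \right)} = \left(-1\right) 301 = -301$)
$Y{\left(201,543 \right)} + 100308 = -301 + 100308 = 100007$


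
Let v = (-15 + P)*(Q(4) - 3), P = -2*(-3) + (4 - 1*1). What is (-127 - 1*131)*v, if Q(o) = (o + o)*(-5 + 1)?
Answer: -54180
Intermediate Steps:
P = 9 (P = 6 + (4 - 1) = 6 + 3 = 9)
Q(o) = -8*o (Q(o) = (2*o)*(-4) = -8*o)
v = 210 (v = (-15 + 9)*(-8*4 - 3) = -6*(-32 - 3) = -6*(-35) = 210)
(-127 - 1*131)*v = (-127 - 1*131)*210 = (-127 - 131)*210 = -258*210 = -54180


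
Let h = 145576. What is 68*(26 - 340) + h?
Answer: 124224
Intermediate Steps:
68*(26 - 340) + h = 68*(26 - 340) + 145576 = 68*(-314) + 145576 = -21352 + 145576 = 124224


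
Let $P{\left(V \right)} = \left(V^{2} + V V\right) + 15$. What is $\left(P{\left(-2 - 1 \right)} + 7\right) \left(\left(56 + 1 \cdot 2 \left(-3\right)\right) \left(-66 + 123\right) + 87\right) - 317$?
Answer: $117163$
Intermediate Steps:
$P{\left(V \right)} = 15 + 2 V^{2}$ ($P{\left(V \right)} = \left(V^{2} + V^{2}\right) + 15 = 2 V^{2} + 15 = 15 + 2 V^{2}$)
$\left(P{\left(-2 - 1 \right)} + 7\right) \left(\left(56 + 1 \cdot 2 \left(-3\right)\right) \left(-66 + 123\right) + 87\right) - 317 = \left(\left(15 + 2 \left(-2 - 1\right)^{2}\right) + 7\right) \left(\left(56 + 1 \cdot 2 \left(-3\right)\right) \left(-66 + 123\right) + 87\right) - 317 = \left(\left(15 + 2 \left(-2 - 1\right)^{2}\right) + 7\right) \left(\left(56 + 2 \left(-3\right)\right) 57 + 87\right) - 317 = \left(\left(15 + 2 \left(-3\right)^{2}\right) + 7\right) \left(\left(56 - 6\right) 57 + 87\right) - 317 = \left(\left(15 + 2 \cdot 9\right) + 7\right) \left(50 \cdot 57 + 87\right) - 317 = \left(\left(15 + 18\right) + 7\right) \left(2850 + 87\right) - 317 = \left(33 + 7\right) 2937 - 317 = 40 \cdot 2937 - 317 = 117480 - 317 = 117163$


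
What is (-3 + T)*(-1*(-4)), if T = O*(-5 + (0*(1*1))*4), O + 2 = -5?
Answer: 128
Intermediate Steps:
O = -7 (O = -2 - 5 = -7)
T = 35 (T = -7*(-5 + (0*(1*1))*4) = -7*(-5 + (0*1)*4) = -7*(-5 + 0*4) = -7*(-5 + 0) = -7*(-5) = 35)
(-3 + T)*(-1*(-4)) = (-3 + 35)*(-1*(-4)) = 32*4 = 128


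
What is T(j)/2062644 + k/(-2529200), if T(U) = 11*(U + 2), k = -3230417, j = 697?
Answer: 556887271779/434736600400 ≈ 1.2810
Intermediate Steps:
T(U) = 22 + 11*U (T(U) = 11*(2 + U) = 22 + 11*U)
T(j)/2062644 + k/(-2529200) = (22 + 11*697)/2062644 - 3230417/(-2529200) = (22 + 7667)*(1/2062644) - 3230417*(-1/2529200) = 7689*(1/2062644) + 3230417/2529200 = 2563/687548 + 3230417/2529200 = 556887271779/434736600400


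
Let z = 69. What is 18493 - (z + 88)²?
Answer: -6156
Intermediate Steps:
18493 - (z + 88)² = 18493 - (69 + 88)² = 18493 - 1*157² = 18493 - 1*24649 = 18493 - 24649 = -6156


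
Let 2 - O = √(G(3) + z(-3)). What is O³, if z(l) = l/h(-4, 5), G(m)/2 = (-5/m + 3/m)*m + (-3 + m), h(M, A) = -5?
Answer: (10 - I*√85)³/125 ≈ -12.4 - 15.858*I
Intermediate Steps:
G(m) = -10 + 2*m (G(m) = 2*((-5/m + 3/m)*m + (-3 + m)) = 2*((-2/m)*m + (-3 + m)) = 2*(-2 + (-3 + m)) = 2*(-5 + m) = -10 + 2*m)
z(l) = -l/5 (z(l) = l/(-5) = l*(-⅕) = -l/5)
O = 2 - I*√85/5 (O = 2 - √((-10 + 2*3) - ⅕*(-3)) = 2 - √((-10 + 6) + ⅗) = 2 - √(-4 + ⅗) = 2 - √(-17/5) = 2 - I*√85/5 ≈ 2.0 - 1.8439*I)
O³ = (2 - I*√85/5)³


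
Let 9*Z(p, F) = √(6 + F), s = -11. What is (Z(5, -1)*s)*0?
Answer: 0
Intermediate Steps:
Z(p, F) = √(6 + F)/9
(Z(5, -1)*s)*0 = ((√(6 - 1)/9)*(-11))*0 = ((√5/9)*(-11))*0 = -11*√5/9*0 = 0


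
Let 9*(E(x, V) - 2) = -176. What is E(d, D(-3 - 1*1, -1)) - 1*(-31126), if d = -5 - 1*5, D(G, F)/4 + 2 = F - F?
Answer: 279976/9 ≈ 31108.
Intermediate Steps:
D(G, F) = -8 (D(G, F) = -8 + 4*(F - F) = -8 + 4*0 = -8 + 0 = -8)
d = -10 (d = -5 - 5 = -10)
E(x, V) = -158/9 (E(x, V) = 2 + (⅑)*(-176) = 2 - 176/9 = -158/9)
E(d, D(-3 - 1*1, -1)) - 1*(-31126) = -158/9 - 1*(-31126) = -158/9 + 31126 = 279976/9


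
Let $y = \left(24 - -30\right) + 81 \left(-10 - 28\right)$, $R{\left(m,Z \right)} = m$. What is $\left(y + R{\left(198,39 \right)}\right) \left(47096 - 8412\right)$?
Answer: $-109320984$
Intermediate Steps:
$y = -3024$ ($y = \left(24 + 30\right) + 81 \left(-38\right) = 54 - 3078 = -3024$)
$\left(y + R{\left(198,39 \right)}\right) \left(47096 - 8412\right) = \left(-3024 + 198\right) \left(47096 - 8412\right) = \left(-2826\right) 38684 = -109320984$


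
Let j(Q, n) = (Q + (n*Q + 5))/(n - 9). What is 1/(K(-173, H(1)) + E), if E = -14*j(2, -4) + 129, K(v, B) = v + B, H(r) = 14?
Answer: -13/404 ≈ -0.032178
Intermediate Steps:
K(v, B) = B + v
j(Q, n) = (5 + Q + Q*n)/(-9 + n) (j(Q, n) = (Q + (Q*n + 5))/(-9 + n) = (Q + (5 + Q*n))/(-9 + n) = (5 + Q + Q*n)/(-9 + n))
E = 1663/13 (E = -14*(5 + 2 + 2*(-4))/(-9 - 4) + 129 = -14*(5 + 2 - 8)/(-13) + 129 = -(-14)*(-1)/13 + 129 = -14*1/13 + 129 = -14/13 + 129 = 1663/13 ≈ 127.92)
1/(K(-173, H(1)) + E) = 1/((14 - 173) + 1663/13) = 1/(-159 + 1663/13) = 1/(-404/13) = -13/404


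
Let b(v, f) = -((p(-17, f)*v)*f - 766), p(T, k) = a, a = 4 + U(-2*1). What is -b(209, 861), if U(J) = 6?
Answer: 1798724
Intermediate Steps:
a = 10 (a = 4 + 6 = 10)
p(T, k) = 10
b(v, f) = 766 - 10*f*v (b(v, f) = -((10*v)*f - 766) = -(10*f*v - 766) = -(-766 + 10*f*v) = 766 - 10*f*v)
-b(209, 861) = -(766 - 10*861*209) = -(766 - 1799490) = -1*(-1798724) = 1798724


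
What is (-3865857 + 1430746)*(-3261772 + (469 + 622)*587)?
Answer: 6383290395405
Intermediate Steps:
(-3865857 + 1430746)*(-3261772 + (469 + 622)*587) = -2435111*(-3261772 + 1091*587) = -2435111*(-3261772 + 640417) = -2435111*(-2621355) = 6383290395405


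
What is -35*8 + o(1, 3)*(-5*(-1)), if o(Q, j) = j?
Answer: -265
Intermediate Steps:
-35*8 + o(1, 3)*(-5*(-1)) = -35*8 + 3*(-5*(-1)) = -280 + 3*5 = -280 + 15 = -265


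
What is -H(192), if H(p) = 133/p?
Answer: -133/192 ≈ -0.69271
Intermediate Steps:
-H(192) = -133/192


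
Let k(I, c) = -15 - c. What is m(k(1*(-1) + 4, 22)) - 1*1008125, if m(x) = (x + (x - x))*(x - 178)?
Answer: -1000170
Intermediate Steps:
m(x) = x*(-178 + x) (m(x) = (x + 0)*(-178 + x) = x*(-178 + x))
m(k(1*(-1) + 4, 22)) - 1*1008125 = (-15 - 1*22)*(-178 + (-15 - 1*22)) - 1*1008125 = (-15 - 22)*(-178 + (-15 - 22)) - 1008125 = -37*(-178 - 37) - 1008125 = -37*(-215) - 1008125 = 7955 - 1008125 = -1000170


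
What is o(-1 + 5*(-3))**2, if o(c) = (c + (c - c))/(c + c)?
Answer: 1/4 ≈ 0.25000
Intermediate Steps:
o(c) = 1/2 (o(c) = (c + 0)/((2*c)) = c*(1/(2*c)) = 1/2)
o(-1 + 5*(-3))**2 = (1/2)**2 = 1/4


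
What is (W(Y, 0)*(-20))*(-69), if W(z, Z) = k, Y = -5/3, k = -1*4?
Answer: -5520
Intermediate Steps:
k = -4
Y = -5/3 (Y = -5*⅓ = -5/3 ≈ -1.6667)
W(z, Z) = -4
(W(Y, 0)*(-20))*(-69) = -4*(-20)*(-69) = 80*(-69) = -5520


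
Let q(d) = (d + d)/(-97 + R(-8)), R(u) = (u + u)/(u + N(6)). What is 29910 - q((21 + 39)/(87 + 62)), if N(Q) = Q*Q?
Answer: 3043851810/101767 ≈ 29910.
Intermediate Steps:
N(Q) = Q²
R(u) = 2*u/(36 + u) (R(u) = (u + u)/(u + 6²) = (2*u)/(u + 36) = (2*u)/(36 + u) = 2*u/(36 + u))
q(d) = -14*d/683 (q(d) = (d + d)/(-97 + 2*(-8)/(36 - 8)) = (2*d)/(-97 + 2*(-8)/28) = (2*d)/(-97 + 2*(-8)*(1/28)) = (2*d)/(-97 - 4/7) = (2*d)/(-683/7) = (2*d)*(-7/683) = -14*d/683)
29910 - q((21 + 39)/(87 + 62)) = 29910 - (-14)*(21 + 39)/(87 + 62)/683 = 29910 - (-14)*60/149/683 = 29910 - (-14)*60*(1/149)/683 = 29910 - (-14)*60/(683*149) = 29910 - 1*(-840/101767) = 29910 + 840/101767 = 3043851810/101767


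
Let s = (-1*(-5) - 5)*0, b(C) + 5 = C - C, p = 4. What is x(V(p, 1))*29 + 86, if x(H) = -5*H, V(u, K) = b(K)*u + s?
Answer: 2986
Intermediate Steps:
b(C) = -5 (b(C) = -5 + (C - C) = -5 + 0 = -5)
s = 0 (s = (5 - 5)*0 = 0*0 = 0)
V(u, K) = -5*u (V(u, K) = -5*u + 0 = -5*u)
x(V(p, 1))*29 + 86 = -(-25)*4*29 + 86 = -5*(-20)*29 + 86 = 100*29 + 86 = 2900 + 86 = 2986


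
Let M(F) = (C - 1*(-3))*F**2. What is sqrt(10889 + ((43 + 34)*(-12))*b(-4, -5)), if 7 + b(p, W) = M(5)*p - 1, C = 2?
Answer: sqrt(480281) ≈ 693.02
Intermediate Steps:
M(F) = 5*F**2 (M(F) = (2 - 1*(-3))*F**2 = (2 + 3)*F**2 = 5*F**2)
b(p, W) = -8 + 125*p (b(p, W) = -7 + ((5*5**2)*p - 1) = -7 + ((5*25)*p - 1) = -7 + (125*p - 1) = -7 + (-1 + 125*p) = -8 + 125*p)
sqrt(10889 + ((43 + 34)*(-12))*b(-4, -5)) = sqrt(10889 + ((43 + 34)*(-12))*(-8 + 125*(-4))) = sqrt(10889 + (77*(-12))*(-8 - 500)) = sqrt(10889 - 924*(-508)) = sqrt(10889 + 469392) = sqrt(480281)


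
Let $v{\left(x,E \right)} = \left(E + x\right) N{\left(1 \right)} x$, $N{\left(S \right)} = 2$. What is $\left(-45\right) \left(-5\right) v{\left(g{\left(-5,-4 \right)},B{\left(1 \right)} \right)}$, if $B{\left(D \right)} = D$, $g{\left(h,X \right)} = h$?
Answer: $9000$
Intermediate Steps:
$v{\left(x,E \right)} = x \left(2 E + 2 x\right)$ ($v{\left(x,E \right)} = \left(E + x\right) 2 x = \left(2 E + 2 x\right) x = x \left(2 E + 2 x\right)$)
$\left(-45\right) \left(-5\right) v{\left(g{\left(-5,-4 \right)},B{\left(1 \right)} \right)} = \left(-45\right) \left(-5\right) 2 \left(-5\right) \left(1 - 5\right) = 225 \cdot 2 \left(-5\right) \left(-4\right) = 225 \cdot 40 = 9000$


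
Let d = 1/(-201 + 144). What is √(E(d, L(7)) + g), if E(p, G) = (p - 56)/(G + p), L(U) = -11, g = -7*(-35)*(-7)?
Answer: I*√168590839/314 ≈ 41.351*I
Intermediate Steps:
d = -1/57 (d = 1/(-57) = -1/57 ≈ -0.017544)
g = -1715 (g = 245*(-7) = -1715)
E(p, G) = (-56 + p)/(G + p)
√(E(d, L(7)) + g) = √((-56 - 1/57)/(-11 - 1/57) - 1715) = √(-3193/57/(-628/57) - 1715) = √(-57/628*(-3193/57) - 1715) = √(3193/628 - 1715) = √(-1073827/628) = I*√168590839/314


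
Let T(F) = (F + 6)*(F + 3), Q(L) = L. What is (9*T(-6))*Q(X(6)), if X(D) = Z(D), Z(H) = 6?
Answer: 0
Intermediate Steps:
X(D) = 6
T(F) = (3 + F)*(6 + F) (T(F) = (6 + F)*(3 + F) = (3 + F)*(6 + F))
(9*T(-6))*Q(X(6)) = (9*(18 + (-6)² + 9*(-6)))*6 = (9*(18 + 36 - 54))*6 = (9*0)*6 = 0*6 = 0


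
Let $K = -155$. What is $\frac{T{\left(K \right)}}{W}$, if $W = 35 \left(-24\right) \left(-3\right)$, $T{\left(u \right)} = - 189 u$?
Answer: $\frac{93}{8} \approx 11.625$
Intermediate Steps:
$W = 2520$ ($W = \left(-840\right) \left(-3\right) = 2520$)
$\frac{T{\left(K \right)}}{W} = \frac{\left(-189\right) \left(-155\right)}{2520} = 29295 \cdot \frac{1}{2520} = \frac{93}{8}$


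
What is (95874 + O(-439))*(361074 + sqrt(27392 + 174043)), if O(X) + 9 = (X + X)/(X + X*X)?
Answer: 2526848087372/73 + 20994434*sqrt(201435)/219 ≈ 3.4657e+10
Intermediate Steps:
O(X) = -9 + 2*X/(X + X**2) (O(X) = -9 + (X + X)/(X + X*X) = -9 + (2*X)/(X + X**2) = -9 + 2*X/(X + X**2))
(95874 + O(-439))*(361074 + sqrt(27392 + 174043)) = (95874 + (-7 - 9*(-439))/(1 - 439))*(361074 + sqrt(27392 + 174043)) = (95874 + (-7 + 3951)/(-438))*(361074 + sqrt(201435)) = (95874 - 1/438*3944)*(361074 + sqrt(201435)) = (95874 - 1972/219)*(361074 + sqrt(201435)) = 20994434*(361074 + sqrt(201435))/219 = 2526848087372/73 + 20994434*sqrt(201435)/219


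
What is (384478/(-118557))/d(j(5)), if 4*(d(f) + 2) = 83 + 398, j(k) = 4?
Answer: -1537912/56077461 ≈ -0.027425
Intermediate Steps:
d(f) = 473/4 (d(f) = -2 + (83 + 398)/4 = -2 + (¼)*481 = -2 + 481/4 = 473/4)
(384478/(-118557))/d(j(5)) = (384478/(-118557))/(473/4) = (384478*(-1/118557))*(4/473) = -384478/118557*4/473 = -1537912/56077461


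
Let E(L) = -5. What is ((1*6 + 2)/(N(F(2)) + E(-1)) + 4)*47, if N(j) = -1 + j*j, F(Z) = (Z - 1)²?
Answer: 564/5 ≈ 112.80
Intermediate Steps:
F(Z) = (-1 + Z)²
N(j) = -1 + j²
((1*6 + 2)/(N(F(2)) + E(-1)) + 4)*47 = ((1*6 + 2)/((-1 + ((-1 + 2)²)²) - 5) + 4)*47 = ((6 + 2)/((-1 + (1²)²) - 5) + 4)*47 = (8/((-1 + 1²) - 5) + 4)*47 = (8/((-1 + 1) - 5) + 4)*47 = (8/(0 - 5) + 4)*47 = (8/(-5) + 4)*47 = (8*(-⅕) + 4)*47 = (-8/5 + 4)*47 = (12/5)*47 = 564/5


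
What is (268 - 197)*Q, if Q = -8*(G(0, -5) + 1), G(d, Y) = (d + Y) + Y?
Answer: 5112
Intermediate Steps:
G(d, Y) = d + 2*Y (G(d, Y) = (Y + d) + Y = d + 2*Y)
Q = 72 (Q = -8*((0 + 2*(-5)) + 1) = -8*((0 - 10) + 1) = -8*(-10 + 1) = -8*(-9) = 72)
(268 - 197)*Q = (268 - 197)*72 = 71*72 = 5112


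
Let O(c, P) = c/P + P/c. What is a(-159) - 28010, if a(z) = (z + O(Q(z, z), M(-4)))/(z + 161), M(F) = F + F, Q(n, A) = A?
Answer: -71434343/2544 ≈ -28080.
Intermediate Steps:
M(F) = 2*F
O(c, P) = P/c + c/P
a(z) = (-8/z + 7*z/8)/(161 + z) (a(z) = (z + ((2*(-4))/z + z/((2*(-4)))))/(z + 161) = (z + (-8/z + z/(-8)))/(161 + z) = (z + (-8/z + z*(-1/8)))/(161 + z) = (z + (-8/z - z/8))/(161 + z) = (-8/z + 7*z/8)/(161 + z))
a(-159) - 28010 = (1/8)*(-64 + 7*(-159)**2)/(-159*(161 - 159)) - 28010 = (1/8)*(-1/159)*(-64 + 7*25281)/2 - 28010 = (1/8)*(-1/159)*(1/2)*(-64 + 176967) - 28010 = (1/8)*(-1/159)*(1/2)*176903 - 28010 = -176903/2544 - 28010 = -71434343/2544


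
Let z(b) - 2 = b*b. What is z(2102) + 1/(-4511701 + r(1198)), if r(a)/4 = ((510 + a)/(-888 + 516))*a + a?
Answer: 1860982771998633/421188721 ≈ 4.4184e+6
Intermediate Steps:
z(b) = 2 + b² (z(b) = 2 + b*b = 2 + b²)
r(a) = 4*a + 4*a*(-85/62 - a/372) (r(a) = 4*(((510 + a)/(-888 + 516))*a + a) = 4*(((510 + a)/(-372))*a + a) = 4*(((510 + a)*(-1/372))*a + a) = 4*((-85/62 - a/372)*a + a) = 4*(a*(-85/62 - a/372) + a) = 4*(a + a*(-85/62 - a/372)) = 4*a + 4*a*(-85/62 - a/372))
z(2102) + 1/(-4511701 + r(1198)) = (2 + 2102²) + 1/(-4511701 - 1/93*1198*(138 + 1198)) = (2 + 4418404) + 1/(-4511701 - 1/93*1198*1336) = 4418406 + 1/(-4511701 - 1600528/93) = 4418406 + 1/(-421188721/93) = 4418406 - 93/421188721 = 1860982771998633/421188721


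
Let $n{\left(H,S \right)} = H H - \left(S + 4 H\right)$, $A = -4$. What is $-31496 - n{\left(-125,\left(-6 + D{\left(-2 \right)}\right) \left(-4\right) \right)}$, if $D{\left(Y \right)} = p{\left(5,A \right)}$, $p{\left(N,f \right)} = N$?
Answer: $-47617$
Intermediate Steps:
$D{\left(Y \right)} = 5$
$n{\left(H,S \right)} = H^{2} - S - 4 H$ ($n{\left(H,S \right)} = H^{2} - \left(S + 4 H\right) = H^{2} - S - 4 H$)
$-31496 - n{\left(-125,\left(-6 + D{\left(-2 \right)}\right) \left(-4\right) \right)} = -31496 - \left(\left(-125\right)^{2} - \left(-6 + 5\right) \left(-4\right) - -500\right) = -31496 - \left(15625 - \left(-1\right) \left(-4\right) + 500\right) = -31496 - \left(15625 - 4 + 500\right) = -31496 - 16121 = -47617$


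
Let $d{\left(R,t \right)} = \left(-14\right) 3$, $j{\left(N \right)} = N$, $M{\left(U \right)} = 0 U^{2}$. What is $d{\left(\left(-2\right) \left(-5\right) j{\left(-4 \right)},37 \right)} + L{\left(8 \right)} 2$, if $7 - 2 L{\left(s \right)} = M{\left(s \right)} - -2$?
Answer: $-37$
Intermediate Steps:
$M{\left(U \right)} = 0$
$d{\left(R,t \right)} = -42$
$L{\left(s \right)} = \frac{5}{2}$ ($L{\left(s \right)} = \frac{7}{2} - \frac{0 - -2}{2} = \frac{7}{2} - \frac{0 + 2}{2} = \frac{7}{2} - 1 = \frac{5}{2}$)
$d{\left(\left(-2\right) \left(-5\right) j{\left(-4 \right)},37 \right)} + L{\left(8 \right)} 2 = -42 + \frac{5}{2} \cdot 2 = -42 + 5 = -37$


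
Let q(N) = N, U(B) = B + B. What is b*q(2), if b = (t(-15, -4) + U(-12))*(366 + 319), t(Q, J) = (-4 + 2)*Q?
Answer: 8220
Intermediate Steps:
t(Q, J) = -2*Q
U(B) = 2*B
b = 4110 (b = (-2*(-15) + 2*(-12))*(366 + 319) = (30 - 24)*685 = 6*685 = 4110)
b*q(2) = 4110*2 = 8220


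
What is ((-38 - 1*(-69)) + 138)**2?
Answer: 28561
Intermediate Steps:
((-38 - 1*(-69)) + 138)**2 = ((-38 + 69) + 138)**2 = (31 + 138)**2 = 169**2 = 28561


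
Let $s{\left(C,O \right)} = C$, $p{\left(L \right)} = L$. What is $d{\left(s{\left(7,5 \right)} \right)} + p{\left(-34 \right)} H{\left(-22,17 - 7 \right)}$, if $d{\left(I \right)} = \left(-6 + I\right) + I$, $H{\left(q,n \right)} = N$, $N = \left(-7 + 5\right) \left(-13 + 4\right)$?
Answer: $-604$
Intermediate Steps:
$N = 18$ ($N = \left(-2\right) \left(-9\right) = 18$)
$H{\left(q,n \right)} = 18$
$d{\left(I \right)} = -6 + 2 I$
$d{\left(s{\left(7,5 \right)} \right)} + p{\left(-34 \right)} H{\left(-22,17 - 7 \right)} = \left(-6 + 2 \cdot 7\right) - 612 = \left(-6 + 14\right) - 612 = 8 - 612 = -604$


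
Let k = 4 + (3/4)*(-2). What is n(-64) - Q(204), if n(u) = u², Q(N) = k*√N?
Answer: 4096 - 5*√51 ≈ 4060.3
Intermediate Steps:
k = 5/2 (k = 4 + (3*(¼))*(-2) = 4 + (¾)*(-2) = 4 - 3/2 = 5/2 ≈ 2.5000)
Q(N) = 5*√N/2
n(-64) - Q(204) = (-64)² - 5*√204/2 = 4096 - 5*2*√51/2 = 4096 - 5*√51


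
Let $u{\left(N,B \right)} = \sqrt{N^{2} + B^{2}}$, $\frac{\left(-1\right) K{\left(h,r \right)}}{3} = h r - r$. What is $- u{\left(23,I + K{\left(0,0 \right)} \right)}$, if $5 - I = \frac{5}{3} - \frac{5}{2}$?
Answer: $- \frac{\sqrt{20269}}{6} \approx -23.728$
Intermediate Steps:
$I = \frac{35}{6}$ ($I = 5 - \left(\frac{5}{3} - \frac{5}{2}\right) = 5 - - \frac{5}{6} = 5 + \frac{5}{6} = \frac{35}{6} \approx 5.8333$)
$K{\left(h,r \right)} = 3 r - 3 h r$ ($K{\left(h,r \right)} = - 3 \left(h r - r\right) = - 3 \left(- r + h r\right) = 3 r - 3 h r$)
$u{\left(N,B \right)} = \sqrt{B^{2} + N^{2}}$
$- u{\left(23,I + K{\left(0,0 \right)} \right)} = - \sqrt{\left(\frac{35}{6} + 3 \cdot 0 \left(1 - 0\right)\right)^{2} + 23^{2}} = - \sqrt{\left(\frac{35}{6} + 3 \cdot 0 \left(1 + 0\right)\right)^{2} + 529} = - \sqrt{\left(\frac{35}{6} + 3 \cdot 0 \cdot 1\right)^{2} + 529} = - \sqrt{\left(\frac{35}{6} + 0\right)^{2} + 529} = - \sqrt{\left(\frac{35}{6}\right)^{2} + 529} = - \sqrt{\frac{1225}{36} + 529} = - \sqrt{\frac{20269}{36}} = - \frac{\sqrt{20269}}{6}$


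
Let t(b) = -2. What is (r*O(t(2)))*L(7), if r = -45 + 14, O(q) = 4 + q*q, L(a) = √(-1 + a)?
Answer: -248*√6 ≈ -607.47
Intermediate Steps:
O(q) = 4 + q²
r = -31
(r*O(t(2)))*L(7) = (-31*(4 + (-2)²))*√(-1 + 7) = (-31*(4 + 4))*√6 = (-31*8)*√6 = -248*√6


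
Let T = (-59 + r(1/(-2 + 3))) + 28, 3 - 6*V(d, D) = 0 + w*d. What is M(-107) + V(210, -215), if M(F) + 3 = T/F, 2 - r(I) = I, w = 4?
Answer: -30435/214 ≈ -142.22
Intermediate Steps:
r(I) = 2 - I
V(d, D) = ½ - 2*d/3 (V(d, D) = ½ - (0 + 4*d)/6 = ½ - 2*d/3)
T = -30 (T = (-59 + (2 - 1/(-2 + 3))) + 28 = (-59 + (2 - 1/1)) + 28 = (-59 + (2 - 1*1)) + 28 = (-59 + (2 - 1)) + 28 = (-59 + 1) + 28 = -58 + 28 = -30)
M(F) = -3 - 30/F
M(-107) + V(210, -215) = (-3 - 30/(-107)) + (½ - ⅔*210) = (-3 - 30*(-1/107)) + (½ - 140) = (-3 + 30/107) - 279/2 = -291/107 - 279/2 = -30435/214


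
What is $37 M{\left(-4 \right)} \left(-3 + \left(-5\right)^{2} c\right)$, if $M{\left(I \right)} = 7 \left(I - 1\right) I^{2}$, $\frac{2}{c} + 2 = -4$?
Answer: $\frac{704480}{3} \approx 2.3483 \cdot 10^{5}$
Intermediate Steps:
$c = - \frac{1}{3}$ ($c = \frac{2}{-2 - 4} = \frac{2}{-6} = 2 \left(- \frac{1}{6}\right) = - \frac{1}{3} \approx -0.33333$)
$M{\left(I \right)} = I^{2} \left(-7 + 7 I\right)$ ($M{\left(I \right)} = 7 \left(-1 + I\right) I^{2} = \left(-7 + 7 I\right) I^{2} = I^{2} \left(-7 + 7 I\right)$)
$37 M{\left(-4 \right)} \left(-3 + \left(-5\right)^{2} c\right) = 37 \cdot 7 \left(-4\right)^{2} \left(-1 - 4\right) \left(-3 + \left(-5\right)^{2} \left(- \frac{1}{3}\right)\right) = 37 \cdot 7 \cdot 16 \left(-5\right) \left(-3 + 25 \left(- \frac{1}{3}\right)\right) = 37 \left(-560\right) \left(-3 - \frac{25}{3}\right) = \left(-20720\right) \left(- \frac{34}{3}\right) = \frac{704480}{3}$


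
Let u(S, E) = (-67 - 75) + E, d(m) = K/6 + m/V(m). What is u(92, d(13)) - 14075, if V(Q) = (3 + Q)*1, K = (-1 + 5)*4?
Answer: -682249/48 ≈ -14214.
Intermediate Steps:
K = 16 (K = 4*4 = 16)
V(Q) = 3 + Q
d(m) = 8/3 + m/(3 + m) (d(m) = 16/6 + m/(3 + m) = 16*(1/6) + m/(3 + m) = 8/3 + m/(3 + m))
u(S, E) = -142 + E
u(92, d(13)) - 14075 = (-142 + (24 + 11*13)/(3*(3 + 13))) - 14075 = (-142 + (1/3)*(24 + 143)/16) - 14075 = (-142 + (1/3)*(1/16)*167) - 14075 = (-142 + 167/48) - 14075 = -6649/48 - 14075 = -682249/48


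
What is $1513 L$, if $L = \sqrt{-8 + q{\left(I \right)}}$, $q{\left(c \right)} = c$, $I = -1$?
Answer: $4539 i \approx 4539.0 i$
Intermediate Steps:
$L = 3 i$ ($L = \sqrt{-8 - 1} = \sqrt{-9} = 3 i \approx 3.0 i$)
$1513 L = 1513 \cdot 3 i = 4539 i$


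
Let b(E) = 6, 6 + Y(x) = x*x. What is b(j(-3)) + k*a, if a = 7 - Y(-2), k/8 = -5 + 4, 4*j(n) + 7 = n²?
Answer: -66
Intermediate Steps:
Y(x) = -6 + x² (Y(x) = -6 + x*x = -6 + x²)
j(n) = -7/4 + n²/4
k = -8 (k = 8*(-5 + 4) = 8*(-1) = -8)
a = 9 (a = 7 - (-6 + (-2)²) = 7 - (-6 + 4) = 7 - 1*(-2) = 7 + 2 = 9)
b(j(-3)) + k*a = 6 - 8*9 = 6 - 72 = -66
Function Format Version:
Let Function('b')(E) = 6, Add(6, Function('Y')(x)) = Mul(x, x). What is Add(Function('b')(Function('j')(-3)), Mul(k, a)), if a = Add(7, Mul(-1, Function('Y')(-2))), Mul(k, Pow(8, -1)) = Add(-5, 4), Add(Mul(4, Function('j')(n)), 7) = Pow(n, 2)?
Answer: -66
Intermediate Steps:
Function('Y')(x) = Add(-6, Pow(x, 2)) (Function('Y')(x) = Add(-6, Mul(x, x)) = Add(-6, Pow(x, 2)))
Function('j')(n) = Add(Rational(-7, 4), Mul(Rational(1, 4), Pow(n, 2)))
k = -8 (k = Mul(8, Add(-5, 4)) = Mul(8, -1) = -8)
a = 9 (a = Add(7, Mul(-1, Add(-6, Pow(-2, 2)))) = Add(7, Mul(-1, Add(-6, 4))) = Add(7, Mul(-1, -2)) = Add(7, 2) = 9)
Add(Function('b')(Function('j')(-3)), Mul(k, a)) = Add(6, Mul(-8, 9)) = Add(6, -72) = -66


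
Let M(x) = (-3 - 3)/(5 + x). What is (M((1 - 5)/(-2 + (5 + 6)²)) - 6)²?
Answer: 2016400/38809 ≈ 51.957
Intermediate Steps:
M(x) = -6/(5 + x)
(M((1 - 5)/(-2 + (5 + 6)²)) - 6)² = (-6/(5 + (1 - 5)/(-2 + (5 + 6)²)) - 6)² = (-6/(5 - 4/(-2 + 11²)) - 6)² = (-6/(5 - 4/(-2 + 121)) - 6)² = (-6/(5 - 4/119) - 6)² = (-6/591/119 - 6)² = (-6*119/591 - 6)² = (-238/197 - 6)² = (-1420/197)² = 2016400/38809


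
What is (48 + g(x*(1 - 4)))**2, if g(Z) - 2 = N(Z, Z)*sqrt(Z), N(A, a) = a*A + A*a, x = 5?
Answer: -3035000 + 45000*I*sqrt(15) ≈ -3.035e+6 + 1.7428e+5*I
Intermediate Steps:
N(A, a) = 2*A*a (N(A, a) = A*a + A*a = 2*A*a)
g(Z) = 2 + 2*Z**(5/2) (g(Z) = 2 + (2*Z*Z)*sqrt(Z) = 2 + (2*Z**2)*sqrt(Z) = 2 + 2*Z**(5/2))
(48 + g(x*(1 - 4)))**2 = (48 + (2 + 2*(5*(1 - 4))**(5/2)))**2 = (48 + (2 + 2*(5*(-3))**(5/2)))**2 = (48 + (2 + 2*(-15)**(5/2)))**2 = (48 + (2 + 2*(225*I*sqrt(15))))**2 = (48 + (2 + 450*I*sqrt(15)))**2 = (50 + 450*I*sqrt(15))**2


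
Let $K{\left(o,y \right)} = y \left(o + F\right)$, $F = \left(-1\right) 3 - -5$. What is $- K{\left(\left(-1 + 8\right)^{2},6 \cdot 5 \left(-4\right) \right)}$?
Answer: $6120$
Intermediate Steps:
$F = 2$ ($F = -3 + 5 = 2$)
$K{\left(o,y \right)} = y \left(2 + o\right)$ ($K{\left(o,y \right)} = y \left(o + 2\right) = y \left(2 + o\right)$)
$- K{\left(\left(-1 + 8\right)^{2},6 \cdot 5 \left(-4\right) \right)} = - 6 \cdot 5 \left(-4\right) \left(2 + \left(-1 + 8\right)^{2}\right) = - 30 \left(-4\right) \left(2 + 7^{2}\right) = - \left(-120\right) \left(2 + 49\right) = - \left(-120\right) 51 = \left(-1\right) \left(-6120\right) = 6120$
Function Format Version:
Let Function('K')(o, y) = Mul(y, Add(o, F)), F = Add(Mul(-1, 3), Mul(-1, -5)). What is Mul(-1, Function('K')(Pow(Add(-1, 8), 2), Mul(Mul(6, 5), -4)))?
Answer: 6120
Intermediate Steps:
F = 2 (F = Add(-3, 5) = 2)
Function('K')(o, y) = Mul(y, Add(2, o)) (Function('K')(o, y) = Mul(y, Add(o, 2)) = Mul(y, Add(2, o)))
Mul(-1, Function('K')(Pow(Add(-1, 8), 2), Mul(Mul(6, 5), -4))) = Mul(-1, Mul(Mul(Mul(6, 5), -4), Add(2, Pow(Add(-1, 8), 2)))) = Mul(-1, Mul(Mul(30, -4), Add(2, Pow(7, 2)))) = Mul(-1, Mul(-120, Add(2, 49))) = Mul(-1, Mul(-120, 51)) = Mul(-1, -6120) = 6120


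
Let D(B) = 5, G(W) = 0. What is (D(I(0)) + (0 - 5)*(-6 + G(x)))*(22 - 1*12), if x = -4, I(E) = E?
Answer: 350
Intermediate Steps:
(D(I(0)) + (0 - 5)*(-6 + G(x)))*(22 - 1*12) = (5 + (0 - 5)*(-6 + 0))*(22 - 1*12) = (5 - 5*(-6))*(22 - 12) = (5 + 30)*10 = 35*10 = 350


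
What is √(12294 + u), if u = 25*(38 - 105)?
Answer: √10619 ≈ 103.05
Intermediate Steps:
u = -1675 (u = 25*(-67) = -1675)
√(12294 + u) = √(12294 - 1675) = √10619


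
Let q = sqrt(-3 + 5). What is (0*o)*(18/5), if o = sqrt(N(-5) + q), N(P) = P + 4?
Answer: 0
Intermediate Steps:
N(P) = 4 + P
q = sqrt(2) ≈ 1.4142
o = sqrt(-1 + sqrt(2)) (o = sqrt((4 - 5) + sqrt(2)) = sqrt(-1 + sqrt(2)) ≈ 0.64359)
(0*o)*(18/5) = (0*sqrt(-1 + sqrt(2)))*(18/5) = 0*(18*(1/5)) = 0*(18/5) = 0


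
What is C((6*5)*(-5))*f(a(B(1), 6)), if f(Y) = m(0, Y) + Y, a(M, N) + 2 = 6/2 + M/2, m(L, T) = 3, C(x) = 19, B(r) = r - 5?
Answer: 38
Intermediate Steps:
B(r) = -5 + r
a(M, N) = 1 + M/2 (a(M, N) = -2 + (6/2 + M/2) = -2 + (6*(½) + M*(½)) = -2 + (3 + M/2) = 1 + M/2)
f(Y) = 3 + Y
C((6*5)*(-5))*f(a(B(1), 6)) = 19*(3 + (1 + (-5 + 1)/2)) = 19*(3 + (1 + (½)*(-4))) = 19*(3 + (1 - 2)) = 19*(3 - 1) = 19*2 = 38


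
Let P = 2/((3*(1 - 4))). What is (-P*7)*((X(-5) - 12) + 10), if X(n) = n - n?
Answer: -28/9 ≈ -3.1111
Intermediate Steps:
X(n) = 0
P = -2/9 (P = 2/((3*(-3))) = 2/(-9) = 2*(-1/9) = -2/9 ≈ -0.22222)
(-P*7)*((X(-5) - 12) + 10) = (-1*(-2/9)*7)*((0 - 12) + 10) = ((2/9)*7)*(-12 + 10) = (14/9)*(-2) = -28/9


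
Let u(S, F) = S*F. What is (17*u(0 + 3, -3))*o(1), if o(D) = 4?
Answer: -612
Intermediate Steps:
u(S, F) = F*S
(17*u(0 + 3, -3))*o(1) = (17*(-3*(0 + 3)))*4 = (17*(-3*3))*4 = (17*(-9))*4 = -153*4 = -612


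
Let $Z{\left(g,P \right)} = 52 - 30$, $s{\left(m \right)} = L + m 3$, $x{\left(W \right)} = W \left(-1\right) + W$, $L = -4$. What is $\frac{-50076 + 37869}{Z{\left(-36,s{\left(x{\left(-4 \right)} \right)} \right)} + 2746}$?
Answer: $- \frac{12207}{2768} \approx -4.41$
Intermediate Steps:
$x{\left(W \right)} = 0$ ($x{\left(W \right)} = - W + W = 0$)
$s{\left(m \right)} = -4 + 3 m$ ($s{\left(m \right)} = -4 + m 3 = -4 + 3 m$)
$Z{\left(g,P \right)} = 22$ ($Z{\left(g,P \right)} = 52 - 30 = 22$)
$\frac{-50076 + 37869}{Z{\left(-36,s{\left(x{\left(-4 \right)} \right)} \right)} + 2746} = \frac{-50076 + 37869}{22 + 2746} = - \frac{12207}{2768}$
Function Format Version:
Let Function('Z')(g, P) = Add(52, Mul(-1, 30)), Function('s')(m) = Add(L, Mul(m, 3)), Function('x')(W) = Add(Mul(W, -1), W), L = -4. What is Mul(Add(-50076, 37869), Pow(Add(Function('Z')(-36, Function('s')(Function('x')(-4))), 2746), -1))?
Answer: Rational(-12207, 2768) ≈ -4.4100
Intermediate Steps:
Function('x')(W) = 0 (Function('x')(W) = Add(Mul(-1, W), W) = 0)
Function('s')(m) = Add(-4, Mul(3, m)) (Function('s')(m) = Add(-4, Mul(m, 3)) = Add(-4, Mul(3, m)))
Function('Z')(g, P) = 22 (Function('Z')(g, P) = Add(52, -30) = 22)
Mul(Add(-50076, 37869), Pow(Add(Function('Z')(-36, Function('s')(Function('x')(-4))), 2746), -1)) = Mul(Add(-50076, 37869), Pow(Add(22, 2746), -1)) = Mul(-12207, Pow(2768, -1)) = Mul(-12207, Rational(1, 2768)) = Rational(-12207, 2768)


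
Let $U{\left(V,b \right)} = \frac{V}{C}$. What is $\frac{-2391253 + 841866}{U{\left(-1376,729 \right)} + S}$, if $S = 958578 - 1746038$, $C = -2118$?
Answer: $\frac{1640800833}{833919452} \approx 1.9676$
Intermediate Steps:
$S = -787460$
$U{\left(V,b \right)} = - \frac{V}{2118}$ ($U{\left(V,b \right)} = \frac{V}{-2118} = V \left(- \frac{1}{2118}\right) = - \frac{V}{2118}$)
$\frac{-2391253 + 841866}{U{\left(-1376,729 \right)} + S} = \frac{-2391253 + 841866}{\left(- \frac{1}{2118}\right) \left(-1376\right) - 787460} = - \frac{1549387}{\frac{688}{1059} - 787460} = - \frac{1549387}{- \frac{833919452}{1059}} = \left(-1549387\right) \left(- \frac{1059}{833919452}\right) = \frac{1640800833}{833919452}$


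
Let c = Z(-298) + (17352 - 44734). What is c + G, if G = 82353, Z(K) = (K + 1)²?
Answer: 143180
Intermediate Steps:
Z(K) = (1 + K)²
c = 60827 (c = (1 - 298)² + (17352 - 44734) = (-297)² - 27382 = 88209 - 27382 = 60827)
c + G = 60827 + 82353 = 143180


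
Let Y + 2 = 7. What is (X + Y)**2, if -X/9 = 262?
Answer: 5536609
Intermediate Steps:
X = -2358 (X = -9*262 = -2358)
Y = 5 (Y = -2 + 7 = 5)
(X + Y)**2 = (-2358 + 5)**2 = (-2353)**2 = 5536609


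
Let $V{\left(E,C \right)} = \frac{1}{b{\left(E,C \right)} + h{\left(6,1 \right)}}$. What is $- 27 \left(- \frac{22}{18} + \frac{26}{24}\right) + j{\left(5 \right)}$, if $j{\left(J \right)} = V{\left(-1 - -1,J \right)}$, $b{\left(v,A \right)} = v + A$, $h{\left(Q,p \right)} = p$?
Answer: $\frac{47}{12} \approx 3.9167$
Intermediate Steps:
$b{\left(v,A \right)} = A + v$
$V{\left(E,C \right)} = \frac{1}{1 + C + E}$ ($V{\left(E,C \right)} = \frac{1}{\left(C + E\right) + 1} = \frac{1}{1 + C + E}$)
$j{\left(J \right)} = \frac{1}{1 + J}$ ($j{\left(J \right)} = \frac{1}{1 + J - 0} = \frac{1}{1 + J + \left(-1 + 1\right)} = \frac{1}{1 + J + 0} = \frac{1}{1 + J}$)
$- 27 \left(- \frac{22}{18} + \frac{26}{24}\right) + j{\left(5 \right)} = - 27 \left(- \frac{22}{18} + \frac{26}{24}\right) + \frac{1}{1 + 5} = - 27 \left(\left(-22\right) \frac{1}{18} + 26 \cdot \frac{1}{24}\right) + \frac{1}{6} = - 27 \left(- \frac{11}{9} + \frac{13}{12}\right) + \frac{1}{6} = \left(-27\right) \left(- \frac{5}{36}\right) + \frac{1}{6} = \frac{15}{4} + \frac{1}{6} = \frac{47}{12}$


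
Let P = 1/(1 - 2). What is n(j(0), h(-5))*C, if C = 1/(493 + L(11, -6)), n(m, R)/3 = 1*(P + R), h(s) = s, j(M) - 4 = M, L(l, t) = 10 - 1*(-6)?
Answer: -18/509 ≈ -0.035363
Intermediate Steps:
L(l, t) = 16 (L(l, t) = 10 + 6 = 16)
j(M) = 4 + M
P = -1 (P = 1/(-1) = -1)
n(m, R) = -3 + 3*R (n(m, R) = 3*(1*(-1 + R)) = 3*(-1 + R) = -3 + 3*R)
C = 1/509 (C = 1/(493 + 16) = 1/509 ≈ 0.0019646)
n(j(0), h(-5))*C = (-3 + 3*(-5))*(1/509) = (-3 - 15)*(1/509) = -18*1/509 = -18/509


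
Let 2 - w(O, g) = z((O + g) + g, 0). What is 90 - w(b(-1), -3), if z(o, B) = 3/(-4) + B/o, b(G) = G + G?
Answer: 349/4 ≈ 87.250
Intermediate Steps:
b(G) = 2*G
z(o, B) = -¾ + B/o (z(o, B) = 3*(-¼) + B/o = -¾ + B/o)
w(O, g) = 11/4 (w(O, g) = 2 - (-¾ + 0/((O + g) + g)) = 2 - (-¾ + 0/(O + 2*g)) = 2 - (-¾ + 0) = 2 - 1*(-¾) = 2 + ¾ = 11/4)
90 - w(b(-1), -3) = 90 - 1*11/4 = 90 - 11/4 = 349/4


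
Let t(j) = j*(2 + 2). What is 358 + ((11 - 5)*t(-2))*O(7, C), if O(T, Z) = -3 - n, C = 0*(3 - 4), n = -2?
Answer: 406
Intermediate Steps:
C = 0 (C = 0*(-1) = 0)
O(T, Z) = -1 (O(T, Z) = -3 - 1*(-2) = -3 + 2 = -1)
t(j) = 4*j (t(j) = j*4 = 4*j)
358 + ((11 - 5)*t(-2))*O(7, C) = 358 + ((11 - 5)*(4*(-2)))*(-1) = 358 + (6*(-8))*(-1) = 358 - 48*(-1) = 358 + 48 = 406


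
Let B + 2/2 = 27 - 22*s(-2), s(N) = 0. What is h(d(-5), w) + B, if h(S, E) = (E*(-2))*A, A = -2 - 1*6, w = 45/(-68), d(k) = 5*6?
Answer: 262/17 ≈ 15.412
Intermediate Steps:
d(k) = 30
w = -45/68 (w = 45*(-1/68) = -45/68 ≈ -0.66177)
B = 26 (B = -1 + (27 - 22*0) = -1 + (27 + 0) = -1 + 27 = 26)
A = -8 (A = -2 - 6 = -8)
h(S, E) = 16*E (h(S, E) = (E*(-2))*(-8) = -2*E*(-8) = 16*E)
h(d(-5), w) + B = 16*(-45/68) + 26 = -180/17 + 26 = 262/17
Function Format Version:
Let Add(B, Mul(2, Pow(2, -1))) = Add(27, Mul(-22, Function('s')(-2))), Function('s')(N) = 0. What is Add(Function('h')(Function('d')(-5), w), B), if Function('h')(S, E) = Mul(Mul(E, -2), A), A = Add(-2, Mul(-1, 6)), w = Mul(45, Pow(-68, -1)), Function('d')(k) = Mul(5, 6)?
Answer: Rational(262, 17) ≈ 15.412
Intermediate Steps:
Function('d')(k) = 30
w = Rational(-45, 68) (w = Mul(45, Rational(-1, 68)) = Rational(-45, 68) ≈ -0.66177)
B = 26 (B = Add(-1, Add(27, Mul(-22, 0))) = Add(-1, Add(27, 0)) = Add(-1, 27) = 26)
A = -8 (A = Add(-2, -6) = -8)
Function('h')(S, E) = Mul(16, E) (Function('h')(S, E) = Mul(Mul(E, -2), -8) = Mul(Mul(-2, E), -8) = Mul(16, E))
Add(Function('h')(Function('d')(-5), w), B) = Add(Mul(16, Rational(-45, 68)), 26) = Add(Rational(-180, 17), 26) = Rational(262, 17)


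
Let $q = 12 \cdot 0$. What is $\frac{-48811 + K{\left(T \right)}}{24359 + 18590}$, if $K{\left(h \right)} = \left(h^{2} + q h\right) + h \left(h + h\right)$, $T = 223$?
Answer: $\frac{100376}{42949} \approx 2.3371$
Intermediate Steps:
$q = 0$
$K{\left(h \right)} = 3 h^{2}$ ($K{\left(h \right)} = \left(h^{2} + 0 h\right) + h \left(h + h\right) = \left(h^{2} + 0\right) + h 2 h = h^{2} + 2 h^{2} = 3 h^{2}$)
$\frac{-48811 + K{\left(T \right)}}{24359 + 18590} = \frac{-48811 + 3 \cdot 223^{2}}{24359 + 18590} = \frac{-48811 + 3 \cdot 49729}{42949} = \left(-48811 + 149187\right) \frac{1}{42949} = 100376 \cdot \frac{1}{42949} = \frac{100376}{42949}$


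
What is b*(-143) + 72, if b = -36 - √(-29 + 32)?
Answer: 5220 + 143*√3 ≈ 5467.7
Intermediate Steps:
b = -36 - √3 ≈ -37.732
b*(-143) + 72 = (-36 - √3)*(-143) + 72 = (5148 + 143*√3) + 72 = 5220 + 143*√3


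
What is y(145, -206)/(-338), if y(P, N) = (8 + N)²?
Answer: -19602/169 ≈ -115.99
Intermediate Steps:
y(145, -206)/(-338) = (8 - 206)²/(-338) = (-198)²*(-1/338) = 39204*(-1/338) = -19602/169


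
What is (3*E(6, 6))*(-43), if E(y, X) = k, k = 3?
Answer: -387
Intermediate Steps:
E(y, X) = 3
(3*E(6, 6))*(-43) = (3*3)*(-43) = 9*(-43) = -387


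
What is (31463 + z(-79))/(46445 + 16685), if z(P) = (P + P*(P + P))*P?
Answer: -474187/31565 ≈ -15.023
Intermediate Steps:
z(P) = P*(P + 2*P**2) (z(P) = (P + P*(2*P))*P = (P + 2*P**2)*P = P*(P + 2*P**2))
(31463 + z(-79))/(46445 + 16685) = (31463 + (-79)**2*(1 + 2*(-79)))/(46445 + 16685) = (31463 + 6241*(1 - 158))/63130 = (31463 + 6241*(-157))*(1/63130) = (31463 - 979837)*(1/63130) = -948374*1/63130 = -474187/31565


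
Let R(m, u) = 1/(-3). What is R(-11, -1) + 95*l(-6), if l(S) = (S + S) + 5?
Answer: -1996/3 ≈ -665.33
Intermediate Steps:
l(S) = 5 + 2*S (l(S) = 2*S + 5 = 5 + 2*S)
R(m, u) = -⅓
R(-11, -1) + 95*l(-6) = -⅓ + 95*(5 + 2*(-6)) = -⅓ + 95*(5 - 12) = -⅓ + 95*(-7) = -⅓ - 665 = -1996/3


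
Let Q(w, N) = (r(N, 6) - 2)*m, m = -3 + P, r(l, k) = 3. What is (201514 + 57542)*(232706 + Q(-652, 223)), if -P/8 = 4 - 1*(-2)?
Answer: 60270673680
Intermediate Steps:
P = -48 (P = -8*(4 - 1*(-2)) = -8*(4 + 2) = -8*6 = -48)
m = -51 (m = -3 - 48 = -51)
Q(w, N) = -51 (Q(w, N) = (3 - 2)*(-51) = 1*(-51) = -51)
(201514 + 57542)*(232706 + Q(-652, 223)) = (201514 + 57542)*(232706 - 51) = 259056*232655 = 60270673680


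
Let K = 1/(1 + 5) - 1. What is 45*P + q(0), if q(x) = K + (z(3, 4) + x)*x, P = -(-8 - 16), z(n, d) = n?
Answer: 6475/6 ≈ 1079.2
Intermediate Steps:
P = 24 (P = -1*(-24) = 24)
K = -⅚ (K = 1/6 - 1 = ⅙ - 1 = -⅚ ≈ -0.83333)
q(x) = -⅚ + x*(3 + x) (q(x) = -⅚ + (3 + x)*x = -⅚ + x*(3 + x))
45*P + q(0) = 45*24 + (-⅚ + 0² + 3*0) = 1080 + (-⅚ + 0 + 0) = 1080 - ⅚ = 6475/6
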